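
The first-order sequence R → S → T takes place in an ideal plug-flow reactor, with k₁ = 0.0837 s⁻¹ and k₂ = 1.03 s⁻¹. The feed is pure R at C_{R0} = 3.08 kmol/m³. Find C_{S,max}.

0.200 kmol/m³

For a first-order series the maximum intermediate yield is C_{S,max}/C_{R0} = (k₁/k₂)^[k₂/(k₂−k₁)].
= (0.0837/1.03)^(1.03/(1.03−0.0837)) = (0.08126)^(1.088) = 0.06508.
C_{S,max} = 0.06508×3.08 = 0.200 kmol/m³.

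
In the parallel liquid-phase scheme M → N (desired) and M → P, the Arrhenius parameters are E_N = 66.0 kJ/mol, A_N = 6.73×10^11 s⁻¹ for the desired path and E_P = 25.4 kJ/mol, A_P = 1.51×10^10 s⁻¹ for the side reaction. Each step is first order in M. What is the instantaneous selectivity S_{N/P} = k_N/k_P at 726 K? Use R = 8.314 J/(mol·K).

With equal orders, S_{N/P} = k_N/k_P = (A_N/A_P)·exp[(E_P−E_N)/(RT)].
(E_P−E_N)/(RT) = (25.4−66.0)×10³/(8.314×726) = -40600/6036 = -6.726.
k_N/k_P = (6.73×10^11/1.51×10^10)·exp(-6.726) = 44.57 × 0.001199 = 0.0534.

0.0534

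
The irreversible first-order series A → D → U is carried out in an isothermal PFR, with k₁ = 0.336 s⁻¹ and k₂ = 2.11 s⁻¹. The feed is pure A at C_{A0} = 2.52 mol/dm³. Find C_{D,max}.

0.283 mol/dm³

Evaluating C_D at τ_opt = ln(k₂/k₁)/(k₂−k₁) gives C_{D,max}/C_{A0} = (k₁/k₂)^[k₂/(k₂−k₁)].
= (0.336/2.11)^(2.11/(2.11−0.336)) = (0.1592)^(1.189) = 0.1124.
C_{D,max} = 0.1124×2.52 = 0.283 mol/dm³.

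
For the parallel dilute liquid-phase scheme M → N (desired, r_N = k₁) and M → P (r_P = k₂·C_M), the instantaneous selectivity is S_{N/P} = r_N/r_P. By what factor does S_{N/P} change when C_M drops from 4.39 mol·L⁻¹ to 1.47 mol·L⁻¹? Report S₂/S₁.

S_{N/P} = (k₁/k₂)·C_M⁻¹, so S₂/S₁ = (C_{M,2}/C_{M,1})⁻¹.
= 4.39/1.47 = 2.99.
Selectivity toward N rises as C_M falls — low-concentration operation is favoured.

2.99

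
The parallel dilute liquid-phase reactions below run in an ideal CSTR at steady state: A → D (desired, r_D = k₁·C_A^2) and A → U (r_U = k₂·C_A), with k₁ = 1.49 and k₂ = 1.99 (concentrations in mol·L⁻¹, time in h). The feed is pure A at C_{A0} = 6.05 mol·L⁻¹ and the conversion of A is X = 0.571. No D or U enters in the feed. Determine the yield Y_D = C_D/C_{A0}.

0.377

Exit C_A = C_{A0}(1−X) = 6.05×0.429 = 2.595 mol·L⁻¹.
In a CSTR the entire volume is at exit conditions, so r_D = 1.49×2.595^2 = 10.04 and r_U = 1.99×2.595 = 5.165.
Fraction of consumed A going to D: r_D/(r_D+r_U) = 0.6602.
C_D = 0.6602·C_{A0}·X = 0.6602×6.05×0.571 = 2.28 mol·L⁻¹; Y_D = C_D/C_{A0} = 0.377.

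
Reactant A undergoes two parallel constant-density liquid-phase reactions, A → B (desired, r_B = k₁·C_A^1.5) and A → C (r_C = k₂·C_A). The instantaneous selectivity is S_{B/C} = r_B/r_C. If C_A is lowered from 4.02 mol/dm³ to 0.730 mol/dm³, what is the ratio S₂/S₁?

S_{B/C} = (k₁/k₂)·C_A^0.5, so S₂/S₁ = (C_{A,2}/C_{A,1})^0.5.
= (0.730/4.02)^0.5 = (0.1816)^0.5 = 0.426.
Selectivity toward B falls as C_A falls — high-concentration operation is favoured.

0.426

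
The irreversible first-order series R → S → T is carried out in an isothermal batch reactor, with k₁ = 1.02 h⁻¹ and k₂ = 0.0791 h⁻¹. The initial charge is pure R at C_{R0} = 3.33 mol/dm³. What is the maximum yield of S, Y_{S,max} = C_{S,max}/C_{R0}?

For a first-order series the maximum intermediate yield is C_{S,max}/C_{R0} = (k₁/k₂)^[k₂/(k₂−k₁)].
= (1.02/0.0791)^(0.0791/(0.0791−1.02)) = (12.90)^(-0.08407) = 0.8066.

0.807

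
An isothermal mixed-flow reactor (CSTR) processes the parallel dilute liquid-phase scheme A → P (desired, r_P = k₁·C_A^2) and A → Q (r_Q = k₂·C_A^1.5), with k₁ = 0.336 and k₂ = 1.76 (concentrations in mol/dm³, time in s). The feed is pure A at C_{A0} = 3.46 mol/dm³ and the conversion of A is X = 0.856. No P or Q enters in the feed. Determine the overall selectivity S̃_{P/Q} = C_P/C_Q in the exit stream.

0.135

Exit C_A = C_{A0}(1−X) = 3.46×0.144 = 0.4982 mol/dm³.
Rates in a CSTR are evaluated at the outlet concentration: r_P = 0.336×0.4982^2 = 0.08341, r_Q = 1.76×0.4982^1.5 = 0.6190.
Overall selectivity = C_P/C_Q = r_Pτ/(r_Qτ) = r_P/r_Q = 0.135.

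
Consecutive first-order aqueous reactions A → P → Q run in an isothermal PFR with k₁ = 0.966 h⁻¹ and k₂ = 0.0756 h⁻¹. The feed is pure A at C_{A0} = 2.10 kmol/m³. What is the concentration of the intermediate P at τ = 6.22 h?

Solving the coupled first-order balances gives C_P(τ) = [k₁/(k₂−k₁)]·C_{A0}·(e^(−k₁τ) − e^(−k₂τ)).
e^(−k₁τ) = e^(−0.966×6.22) = e^(−6.009) = 0.002458; e^(−k₂τ) = e^(−0.4702) = 0.6249.
C_P = 0.966×2.10/(0.0756−0.966) × (0.002458−0.6249) = (-2.278)×(-0.6224) = 1.418 kmol/m³.

1.42 kmol/m³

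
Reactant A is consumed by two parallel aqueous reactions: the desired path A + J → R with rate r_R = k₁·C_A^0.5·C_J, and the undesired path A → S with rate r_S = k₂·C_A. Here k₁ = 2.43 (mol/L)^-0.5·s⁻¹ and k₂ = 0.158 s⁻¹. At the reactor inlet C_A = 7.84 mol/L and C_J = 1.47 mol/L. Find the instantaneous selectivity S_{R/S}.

8.07

S_{R/S} = r_R/r_S = (k₁·C_A^0.5·C_J)/(k₂·C_A) = (k₁/k₂)·C_A^-0.5·C_J.
= (2.43×7.840^0.5×1.470) / (0.158×7.840) = 10.00/1.239 = 8.07.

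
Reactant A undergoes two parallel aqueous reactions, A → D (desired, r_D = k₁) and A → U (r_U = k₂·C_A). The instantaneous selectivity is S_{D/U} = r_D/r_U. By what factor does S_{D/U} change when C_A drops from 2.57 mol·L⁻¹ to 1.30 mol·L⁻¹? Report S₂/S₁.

1.98

S_{D/U} = (k₁/k₂)·C_A⁻¹, so S₂/S₁ = (C_{A,2}/C_{A,1})⁻¹.
= 2.57/1.30 = 1.98.
Selectivity toward D rises as C_A falls — low-concentration operation is favoured.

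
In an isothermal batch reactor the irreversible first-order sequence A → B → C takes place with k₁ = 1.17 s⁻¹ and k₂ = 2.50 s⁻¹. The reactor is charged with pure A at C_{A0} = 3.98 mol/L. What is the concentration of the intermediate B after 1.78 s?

0.395 mol/L

For first-order series with pure A initially, C_B(t) = k₁C_{A0}/(k₂−k₁)·(e^(−k₁t) − e^(−k₂t)).
e^(−k₁t) = e^(−1.17×1.78) = e^(−2.083) = 0.1246; e^(−k₂t) = e^(−4.450) = 0.01168.
C_B = 1.17×3.98/(2.50−1.17) × (0.1246−0.01168) = 3.501×0.1129 = 0.3954 mol/L.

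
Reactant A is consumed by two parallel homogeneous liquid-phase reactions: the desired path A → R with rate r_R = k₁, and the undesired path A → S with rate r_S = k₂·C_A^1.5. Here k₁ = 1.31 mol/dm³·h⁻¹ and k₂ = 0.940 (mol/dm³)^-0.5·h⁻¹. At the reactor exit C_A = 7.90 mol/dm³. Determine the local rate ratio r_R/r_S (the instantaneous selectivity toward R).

S_{R/S} = r_R/r_S = (k₁)/(k₂·C_A^1.5) = (k₁/k₂)·C_A^-1.5.
= (1.31) / (0.940×7.900^1.5) = 1.310/20.87 = 0.0628.
The undesired path is higher order in A, so low C_A (CSTR or dilute feed) favours R.

0.0628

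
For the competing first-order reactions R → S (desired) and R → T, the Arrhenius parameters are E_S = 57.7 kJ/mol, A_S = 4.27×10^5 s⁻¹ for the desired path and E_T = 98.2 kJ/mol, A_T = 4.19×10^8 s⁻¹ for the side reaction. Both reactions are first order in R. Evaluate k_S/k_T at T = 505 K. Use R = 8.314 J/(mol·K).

k_S/k_T = (A_S/A_T)·exp[−(E_S−E_T)/(RT)] = (A_S/A_T)·exp[(E_T−E_S)/(RT)].
(E_T−E_S)/(RT) = (98.2−57.7)×10³/(8.314×505) = 40500/4199 = 9.646.
k_S/k_T = (4.27×10^5/4.19×10^8)·exp(9.646) = 0.001019 × 15462 = 15.8.
Since E_S < E_T, lowering the temperature improves selectivity toward S.

15.8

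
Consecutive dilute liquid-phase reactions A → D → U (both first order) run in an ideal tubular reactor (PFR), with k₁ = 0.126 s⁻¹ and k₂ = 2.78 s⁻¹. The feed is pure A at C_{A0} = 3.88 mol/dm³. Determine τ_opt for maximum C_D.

Setting dC_D/dτ = 0 gives τ_opt = ln(k₂/k₁)/(k₂−k₁).
= ln(2.78/0.126)/(2.78−0.126) = ln(22.06)/2.654 = 3.094/2.654 = 1.17 s.

1.17 s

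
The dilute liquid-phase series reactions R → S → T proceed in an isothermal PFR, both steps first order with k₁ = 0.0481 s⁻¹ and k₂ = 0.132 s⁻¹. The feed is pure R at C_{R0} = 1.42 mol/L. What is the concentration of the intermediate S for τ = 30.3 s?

Solving the coupled first-order balances gives C_S(τ) = [k₁/(k₂−k₁)]·C_{R0}·(e^(−k₁τ) − e^(−k₂τ)).
e^(−k₁τ) = e^(−0.0481×30.3) = e^(−1.457) = 0.2328; e^(−k₂τ) = e^(−4.000) = 0.01832.
C_S = 0.0481×1.42/(0.132−0.0481) × (0.2328−0.01832) = 0.8141×0.2145 = 0.1746 mol/L.

0.175 mol/L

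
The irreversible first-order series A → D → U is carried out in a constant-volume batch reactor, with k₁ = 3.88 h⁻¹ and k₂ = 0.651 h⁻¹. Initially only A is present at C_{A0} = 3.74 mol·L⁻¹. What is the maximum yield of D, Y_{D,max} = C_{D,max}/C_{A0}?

For a first-order series the maximum intermediate yield is C_{D,max}/C_{A0} = (k₁/k₂)^[k₂/(k₂−k₁)].
= (3.88/0.651)^(0.651/(0.651−3.88)) = (5.960)^(-0.2016) = 0.6978.

0.698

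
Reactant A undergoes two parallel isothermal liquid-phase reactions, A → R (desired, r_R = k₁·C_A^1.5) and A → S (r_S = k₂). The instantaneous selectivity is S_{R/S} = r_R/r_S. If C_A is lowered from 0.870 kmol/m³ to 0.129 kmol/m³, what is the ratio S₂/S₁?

S_{R/S} = (k₁/k₂)·C_A^1.5, so S₂/S₁ = (C_{A,2}/C_{A,1})^1.5.
= (0.129/0.870)^1.5 = (0.1483)^1.5 = 0.0571.
Selectivity toward R falls as C_A falls — high-concentration operation is favoured.

0.0571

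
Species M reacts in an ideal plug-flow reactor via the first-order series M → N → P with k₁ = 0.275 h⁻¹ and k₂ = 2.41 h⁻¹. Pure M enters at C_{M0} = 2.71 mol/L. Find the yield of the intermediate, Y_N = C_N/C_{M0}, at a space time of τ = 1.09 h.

0.0861

For first-order series with pure M initially, C_N(τ) = k₁C_{M0}/(k₂−k₁)·(e^(−k₁τ) − e^(−k₂τ)).
e^(−k₁τ) = e^(−0.275×1.09) = e^(−0.2998) = 0.7410; e^(−k₂τ) = e^(−2.627) = 0.07230.
C_N = 0.275×2.71/(2.41−0.275) × (0.7410−0.07230) = 0.3491×0.6687 = 0.2334 mol/L.
Y_N = C_N/C_{M0} = 0.2334/2.71 = 0.0861.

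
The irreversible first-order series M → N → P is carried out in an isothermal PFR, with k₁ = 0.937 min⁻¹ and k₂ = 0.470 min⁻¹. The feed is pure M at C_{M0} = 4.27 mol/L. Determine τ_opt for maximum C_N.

1.48 min

Setting dC_N/dτ = 0 gives τ_opt = ln(k₂/k₁)/(k₂−k₁).
= ln(0.470/0.937)/(0.470−0.937) = ln(0.5016)/-0.4670 = -0.6900/-0.4670 = 1.48 min.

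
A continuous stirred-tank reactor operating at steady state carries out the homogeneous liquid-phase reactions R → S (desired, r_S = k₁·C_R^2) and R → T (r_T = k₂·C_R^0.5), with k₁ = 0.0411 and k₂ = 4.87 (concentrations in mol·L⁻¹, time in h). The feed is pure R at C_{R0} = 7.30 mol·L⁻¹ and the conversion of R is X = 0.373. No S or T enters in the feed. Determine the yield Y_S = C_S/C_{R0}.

Exit C_R = C_{R0}(1−X) = 7.30×0.627 = 4.577 mol·L⁻¹.
Rates in a CSTR are evaluated at the outlet concentration: r_S = 0.0411×4.577^2 = 0.8610, r_T = 4.87×4.577^0.5 = 10.42.
Fraction of consumed R going to S: r_S/(r_S+r_T) = 0.07633.
C_S = 0.07633·C_{R0}·X = 0.07633×7.30×0.373 = 0.208 mol·L⁻¹; Y_S = C_S/C_{R0} = 0.0285.

0.0285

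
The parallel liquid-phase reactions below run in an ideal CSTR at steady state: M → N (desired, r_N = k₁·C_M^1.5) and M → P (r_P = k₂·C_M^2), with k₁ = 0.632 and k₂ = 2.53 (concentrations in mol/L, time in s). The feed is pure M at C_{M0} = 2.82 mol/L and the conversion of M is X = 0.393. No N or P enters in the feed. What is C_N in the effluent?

Exit C_M = C_{M0}(1−X) = 2.82×0.607 = 1.712 mol/L.
Rates in a CSTR are evaluated at the outlet concentration: r_N = 0.632×1.712^1.5 = 1.415, r_P = 2.53×1.712^2 = 7.413.
Fraction of consumed M going to N: r_N/(r_N+r_P) = 0.1603.
C_N = 0.1603·C_{M0}·X = 0.1603×2.82×0.393 = 0.178 mol/L.

0.178 mol/L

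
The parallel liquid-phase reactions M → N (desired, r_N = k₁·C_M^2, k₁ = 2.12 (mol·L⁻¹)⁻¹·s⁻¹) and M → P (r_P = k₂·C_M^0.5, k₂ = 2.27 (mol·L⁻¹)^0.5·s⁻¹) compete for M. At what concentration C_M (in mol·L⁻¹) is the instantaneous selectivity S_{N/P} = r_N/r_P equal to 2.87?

S_{N/P} = (k₁/k₂)·C_M^1.5 ⇒ C_M = (S·k₂/k₁)^(1/1.5).
= (2.87×2.27/2.12)^(0.6667) = (3.073)^(0.6667) = 2.11 mol·L⁻¹.

2.11 mol·L⁻¹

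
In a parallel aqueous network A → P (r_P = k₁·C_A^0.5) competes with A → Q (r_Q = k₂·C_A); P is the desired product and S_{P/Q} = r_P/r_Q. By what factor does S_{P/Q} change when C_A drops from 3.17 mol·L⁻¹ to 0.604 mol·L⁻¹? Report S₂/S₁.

S_{P/Q} = (k₁/k₂)·C_A^-0.5, so S₂/S₁ = (C_{A,2}/C_{A,1})^-0.5.
= (0.604/3.17)^(-0.5) = (0.1905)^(-0.5) = 2.29.

2.29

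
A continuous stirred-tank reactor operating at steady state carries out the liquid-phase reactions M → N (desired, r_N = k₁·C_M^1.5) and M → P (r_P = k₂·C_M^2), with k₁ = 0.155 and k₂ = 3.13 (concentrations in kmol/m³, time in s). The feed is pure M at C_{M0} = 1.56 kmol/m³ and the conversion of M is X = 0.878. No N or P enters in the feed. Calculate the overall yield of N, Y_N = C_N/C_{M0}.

Exit C_M = C_{M0}(1−X) = 1.56×0.122 = 0.1903 kmol/m³.
In a CSTR the entire volume is at exit conditions, so r_N = 0.155×0.1903^1.5 = 0.01287 and r_P = 3.13×0.1903^2 = 0.1134.
Fraction of consumed M going to N: r_N/(r_N+r_P) = 0.1019.
C_N = 0.1019·C_{M0}·X = 0.1019×1.56×0.878 = 0.140 kmol/m³; Y_N = C_N/C_{M0} = 0.0895.

0.0895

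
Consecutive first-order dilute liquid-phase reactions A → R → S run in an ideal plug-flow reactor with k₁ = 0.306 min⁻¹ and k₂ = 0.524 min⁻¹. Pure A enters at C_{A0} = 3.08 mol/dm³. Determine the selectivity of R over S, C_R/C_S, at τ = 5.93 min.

The intermediate concentration in a first-order A→B→C sequence is C_R = k₁C_{A0}(e^(−k₁τ) − e^(−k₂τ))/(k₂−k₁).
e^(−k₁τ) = e^(−0.306×5.93) = e^(−1.815) = 0.1629; e^(−k₂τ) = e^(−3.107) = 0.04472.
C_R = 0.306×3.08/(0.524−0.306) × (0.1629−0.04472) = 4.323×0.1182 = 0.5110 mol/dm³.
C_A = C_{A0}e^(−k₁τ) = 0.5018 mol/dm³, so C_S = C_{A0}−C_A−C_R = 2.067 mol/dm³; C_R/C_S = 0.247.

0.247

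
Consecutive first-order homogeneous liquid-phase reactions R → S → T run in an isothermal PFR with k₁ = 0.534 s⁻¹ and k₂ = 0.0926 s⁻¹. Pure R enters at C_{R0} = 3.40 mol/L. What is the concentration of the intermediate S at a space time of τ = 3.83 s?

2.35 mol/L

For first-order series with pure R initially, C_S(τ) = k₁C_{R0}/(k₂−k₁)·(e^(−k₁τ) − e^(−k₂τ)).
e^(−k₁τ) = e^(−0.534×3.83) = e^(−2.045) = 0.1294; e^(−k₂τ) = e^(−0.3547) = 0.7014.
C_S = 0.534×3.40/(0.0926−0.534) × (0.1294−0.7014) = (-4.113)×(-0.5721) = 2.353 mol/L.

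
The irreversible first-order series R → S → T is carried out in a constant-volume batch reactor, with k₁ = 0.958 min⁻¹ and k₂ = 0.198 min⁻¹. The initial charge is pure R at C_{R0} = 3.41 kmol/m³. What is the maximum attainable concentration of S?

2.26 kmol/m³

At the optimum, C_{S,max}/C_{R0} = (k₁/k₂)^[k₂/(k₂−k₁)].
= (0.958/0.198)^(0.198/(0.198−0.958)) = (4.838)^(-0.2605) = 0.6632.
C_{S,max} = 0.6632×3.41 = 2.26 kmol/m³.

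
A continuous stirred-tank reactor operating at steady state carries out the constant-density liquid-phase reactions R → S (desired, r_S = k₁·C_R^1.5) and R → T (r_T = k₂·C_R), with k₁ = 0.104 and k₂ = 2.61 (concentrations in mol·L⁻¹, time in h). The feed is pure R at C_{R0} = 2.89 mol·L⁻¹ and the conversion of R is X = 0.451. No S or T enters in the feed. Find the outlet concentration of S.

0.0623 mol·L⁻¹

Exit C_R = C_{R0}(1−X) = 2.89×0.549 = 1.587 mol·L⁻¹.
A CSTR operates uniformly at the exit composition, giving r_S = 0.2078 and r_T = 4.141 (each k·C_R^n at C_R = 1.587).
Fraction of consumed R going to S: r_S/(r_S+r_T) = 0.04779.
C_S = 0.04779·C_{R0}·X = 0.04779×2.89×0.451 = 0.0623 mol·L⁻¹.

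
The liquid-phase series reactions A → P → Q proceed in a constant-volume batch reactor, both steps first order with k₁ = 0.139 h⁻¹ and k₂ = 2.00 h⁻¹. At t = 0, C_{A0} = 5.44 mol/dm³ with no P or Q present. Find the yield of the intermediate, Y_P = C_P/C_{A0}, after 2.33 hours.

For first-order series with pure A initially, C_P(t) = k₁C_{A0}/(k₂−k₁)·(e^(−k₁t) − e^(−k₂t)).
e^(−k₁t) = e^(−0.139×2.33) = e^(−0.3239) = 0.7233; e^(−k₂t) = e^(−4.660) = 0.009466.
C_P = 0.139×5.44/(2.00−0.139) × (0.7233−0.009466) = 0.4063×0.7139 = 0.2901 mol/dm³.
Y_P = C_P/C_{A0} = 0.2901/5.44 = 0.0533.

0.0533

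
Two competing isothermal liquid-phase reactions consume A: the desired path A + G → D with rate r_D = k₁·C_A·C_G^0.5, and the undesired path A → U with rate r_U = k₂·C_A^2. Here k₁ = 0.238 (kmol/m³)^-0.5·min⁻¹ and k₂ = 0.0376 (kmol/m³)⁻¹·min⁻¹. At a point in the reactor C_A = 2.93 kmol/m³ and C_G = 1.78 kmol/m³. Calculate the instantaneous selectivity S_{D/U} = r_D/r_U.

S_{D/U} = r_D/r_U = (k₁·C_A·C_G^0.5)/(k₂·C_A^2) = (k₁/k₂)·C_A⁻¹·C_G^0.5.
= (0.238×2.930×1.780^0.5) / (0.0376×2.930^2) = 0.9304/0.3228 = 2.88.
The undesired path is higher order in A, so low C_A (CSTR or dilute feed) favours D.

2.88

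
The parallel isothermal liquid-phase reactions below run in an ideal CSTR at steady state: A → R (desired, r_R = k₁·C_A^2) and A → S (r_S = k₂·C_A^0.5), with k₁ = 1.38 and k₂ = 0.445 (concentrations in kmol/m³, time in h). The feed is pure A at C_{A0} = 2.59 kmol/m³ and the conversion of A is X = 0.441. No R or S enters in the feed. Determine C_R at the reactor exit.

0.964 kmol/m³

Exit C_A = C_{A0}(1−X) = 2.59×0.559 = 1.448 kmol/m³.
In a CSTR the entire volume is at exit conditions, so r_R = 1.38×1.448^2 = 2.893 and r_S = 0.445×1.448^0.5 = 0.5354.
Fraction of consumed A going to R: r_R/(r_R+r_S) = 0.8438.
C_R = 0.8438·C_{A0}·X = 0.8438×2.59×0.441 = 0.964 kmol/m³.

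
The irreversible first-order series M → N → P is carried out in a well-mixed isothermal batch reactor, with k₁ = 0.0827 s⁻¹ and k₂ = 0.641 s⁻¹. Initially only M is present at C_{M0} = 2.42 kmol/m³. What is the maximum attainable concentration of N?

0.231 kmol/m³

Evaluating C_N at t_opt = ln(k₂/k₁)/(k₂−k₁) gives C_{N,max}/C_{M0} = (k₁/k₂)^[k₂/(k₂−k₁)].
= (0.0827/0.641)^(0.641/(0.641−0.0827)) = (0.1290)^(1.148) = 0.09526.
C_{N,max} = 0.09526×2.42 = 0.231 kmol/m³.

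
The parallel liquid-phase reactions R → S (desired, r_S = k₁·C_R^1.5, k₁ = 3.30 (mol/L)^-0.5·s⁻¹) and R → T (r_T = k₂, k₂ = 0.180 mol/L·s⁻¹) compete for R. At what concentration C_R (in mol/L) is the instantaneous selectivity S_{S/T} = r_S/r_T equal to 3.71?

S_{S/T} = (k₁/k₂)·C_R^1.5 ⇒ C_R = (S·k₂/k₁)^(1/1.5).
= (3.71×0.180/3.30)^(0.6667) = (0.2024)^(0.6667) = 0.345 mol/L.

0.345 mol/L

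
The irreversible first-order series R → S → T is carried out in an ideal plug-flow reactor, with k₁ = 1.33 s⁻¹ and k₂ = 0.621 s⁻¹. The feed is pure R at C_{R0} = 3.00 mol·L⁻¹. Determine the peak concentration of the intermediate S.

At the optimum, C_{S,max}/C_{R0} = (k₁/k₂)^[k₂/(k₂−k₁)].
= (1.33/0.621)^(0.621/(0.621−1.33)) = (2.142)^(-0.8759) = 0.5132.
C_{S,max} = 0.5132×3.00 = 1.54 mol·L⁻¹.

1.54 mol·L⁻¹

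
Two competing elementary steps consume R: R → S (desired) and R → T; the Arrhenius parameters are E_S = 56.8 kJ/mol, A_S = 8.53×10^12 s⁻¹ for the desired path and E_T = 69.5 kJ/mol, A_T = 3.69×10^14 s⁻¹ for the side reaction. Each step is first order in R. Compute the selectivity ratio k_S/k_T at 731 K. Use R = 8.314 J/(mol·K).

0.187

Since both paths have the same order in R, the concentration cancels and S_{S/T} = k_S/k_T = (A_S/A_T)·exp[(E_T−E_S)/(RT)].
(E_T−E_S)/(RT) = (69.5−56.8)×10³/(8.314×731) = 12700/6078 = 2.090.
k_S/k_T = (8.53×10^12/3.69×10^14)·exp(2.090) = 0.02312 × 8.082 = 0.187.
Since E_S < E_T, lowering the temperature improves selectivity toward S.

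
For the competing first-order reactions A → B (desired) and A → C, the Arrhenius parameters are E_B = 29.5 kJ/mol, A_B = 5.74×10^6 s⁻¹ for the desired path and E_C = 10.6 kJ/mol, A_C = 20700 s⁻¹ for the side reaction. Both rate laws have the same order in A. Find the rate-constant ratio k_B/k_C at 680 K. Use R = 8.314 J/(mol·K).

9.80

k_B/k_C = (A_B/A_C)·exp[−(E_B−E_C)/(RT)] = (A_B/A_C)·exp[(E_C−E_B)/(RT)].
(E_C−E_B)/(RT) = (10.6−29.5)×10³/(8.314×680) = -18900/5654 = -3.343.
k_B/k_C = (5.74×10^6/20700)·exp(-3.343) = 277.3 × 0.03533 = 9.80.
Since E_B > E_C, raising the temperature improves selectivity toward B.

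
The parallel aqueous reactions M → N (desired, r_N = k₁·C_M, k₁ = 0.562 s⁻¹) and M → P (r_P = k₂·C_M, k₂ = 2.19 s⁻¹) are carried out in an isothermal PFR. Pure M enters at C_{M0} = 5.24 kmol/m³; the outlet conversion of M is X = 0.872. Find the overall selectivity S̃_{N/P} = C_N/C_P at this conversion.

0.257

C_M = C_{M0}(1−X) = 0.6707 kmol/m³.
Both paths are first order in M, so the instantaneous fraction to N is constant: dC_N/d(−C_M) = k₁/(k₁+k₂) = 0.2042.
C_N = 0.2042·(C_{M0}−C_M) = 0.2042×4.569 = 0.933 kmol/m³.
C_P = (C_{M0}−C_M)−C_N = 3.636 kmol/m³; S̃_{N/P} = 0.9331/3.636 = 0.257.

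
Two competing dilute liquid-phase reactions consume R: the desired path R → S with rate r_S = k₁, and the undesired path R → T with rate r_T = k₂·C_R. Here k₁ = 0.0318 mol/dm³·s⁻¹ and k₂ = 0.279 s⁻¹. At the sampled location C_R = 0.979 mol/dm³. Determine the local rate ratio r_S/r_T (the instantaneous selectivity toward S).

0.116

S_{S/T} = r_S/r_T = (k₁)/(k₂·C_R) = (k₁/k₂)·C_R⁻¹.
= (0.0318) / (0.279×0.9790) = 0.03180/0.2731 = 0.116.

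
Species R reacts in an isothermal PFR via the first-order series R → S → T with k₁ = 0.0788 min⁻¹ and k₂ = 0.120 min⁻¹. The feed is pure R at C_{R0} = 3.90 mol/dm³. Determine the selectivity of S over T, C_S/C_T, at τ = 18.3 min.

The intermediate concentration in a first-order A→B→C sequence is C_S = k₁C_{R0}(e^(−k₁τ) − e^(−k₂τ))/(k₂−k₁).
e^(−k₁τ) = e^(−0.0788×18.3) = e^(−1.442) = 0.2364; e^(−k₂τ) = e^(−2.196) = 0.1112.
C_S = 0.0788×3.90/(0.120−0.0788) × (0.2364−0.1112) = 7.459×0.1252 = 0.9339 mol/dm³.
C_R = C_{R0}e^(−k₁τ) = 0.9221 mol/dm³, so C_T = C_{R0}−C_R−C_S = 2.044 mol/dm³; C_S/C_T = 0.457.

0.457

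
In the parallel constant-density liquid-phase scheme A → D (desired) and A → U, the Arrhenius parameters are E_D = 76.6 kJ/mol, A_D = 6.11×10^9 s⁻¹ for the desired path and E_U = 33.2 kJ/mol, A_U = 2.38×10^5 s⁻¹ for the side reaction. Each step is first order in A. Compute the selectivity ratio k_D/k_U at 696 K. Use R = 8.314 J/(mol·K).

14.2

With equal orders, S_{D/U} = k_D/k_U = (A_D/A_U)·exp[(E_U−E_D)/(RT)].
(E_U−E_D)/(RT) = (33.2−76.6)×10³/(8.314×696) = -43400/5787 = -7.500.
k_D/k_U = (6.11×10^9/2.38×10^5)·exp(-7.500) = 25672 × 5.530×10^-4 = 14.2.
Since E_D > E_U, raising the temperature improves selectivity toward D.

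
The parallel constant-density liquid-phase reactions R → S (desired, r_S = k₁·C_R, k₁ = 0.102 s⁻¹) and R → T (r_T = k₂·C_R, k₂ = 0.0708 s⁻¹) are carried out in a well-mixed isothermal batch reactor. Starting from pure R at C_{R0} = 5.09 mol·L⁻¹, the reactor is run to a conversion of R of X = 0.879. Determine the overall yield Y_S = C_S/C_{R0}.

C_R = C_{R0}(1−X) = 0.6159 mol·L⁻¹.
Both paths are first order in R, so the instantaneous fraction to S is constant: dC_S/d(−C_R) = k₁/(k₁+k₂) = 0.5903.
C_S = 0.5903·(C_{R0}−C_R) = 0.5903×4.474 = 2.64 mol·L⁻¹.
Y_S = C_S/C_{R0} = 2.641/5.09 = 0.519.

0.519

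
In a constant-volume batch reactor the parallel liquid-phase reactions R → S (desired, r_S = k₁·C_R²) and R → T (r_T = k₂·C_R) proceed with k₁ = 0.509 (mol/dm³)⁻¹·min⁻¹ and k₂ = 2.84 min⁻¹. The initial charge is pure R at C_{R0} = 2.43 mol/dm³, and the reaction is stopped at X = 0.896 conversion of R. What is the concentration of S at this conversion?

C_R = C_{R0}(1−X) = 0.2527 mol/dm³.
Along a PFR/batch, dC_T/dC_R = −r_T/(r_S+r_T) = −k₂/(k₂+k₁·C_R).
Integrating from C_{R0} to C_R: C_T = (2.84/0.509)·ln[(2.84+0.509·2.43)/(2.84+0.509·0.253)] = 5.580·ln(4.077/2.969) = 1.770 mol/dm³.
Then C_S = (C_{R0}−C_R) − C_T = 2.177 − 1.770 = 0.4073 mol/dm³.

0.407 mol/dm³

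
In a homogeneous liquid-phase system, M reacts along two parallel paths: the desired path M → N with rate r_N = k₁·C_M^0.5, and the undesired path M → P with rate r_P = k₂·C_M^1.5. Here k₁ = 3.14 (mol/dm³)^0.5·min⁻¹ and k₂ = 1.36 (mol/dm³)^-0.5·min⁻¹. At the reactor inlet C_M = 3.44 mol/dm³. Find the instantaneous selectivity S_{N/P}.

0.671

S_{N/P} = r_N/r_P = (k₁·C_M^0.5)/(k₂·C_M^1.5) = (k₁/k₂)·C_M⁻¹.
= (3.14×3.440^0.5) / (1.36×3.440^1.5) = 5.824/8.677 = 0.671.
The undesired path is higher order in M, so low C_M (CSTR or dilute feed) favours N.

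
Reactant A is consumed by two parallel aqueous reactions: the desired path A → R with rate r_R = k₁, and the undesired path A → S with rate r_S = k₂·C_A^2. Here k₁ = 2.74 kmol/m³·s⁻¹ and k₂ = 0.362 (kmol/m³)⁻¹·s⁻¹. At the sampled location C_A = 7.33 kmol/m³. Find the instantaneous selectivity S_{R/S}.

S_{R/S} = r_R/r_S = (k₁)/(k₂·C_A^2) = (k₁/k₂)·C_A^-2.
= (2.74) / (0.362×7.330^2) = 2.740/19.45 = 0.141.

0.141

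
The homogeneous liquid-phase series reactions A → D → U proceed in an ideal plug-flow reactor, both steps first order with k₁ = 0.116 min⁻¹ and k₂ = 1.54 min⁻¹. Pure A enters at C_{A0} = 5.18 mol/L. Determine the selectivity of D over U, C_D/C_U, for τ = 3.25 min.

The intermediate concentration in a first-order A→B→C sequence is C_D = k₁C_{A0}(e^(−k₁τ) − e^(−k₂τ))/(k₂−k₁).
e^(−k₁τ) = e^(−0.116×3.25) = e^(−0.3770) = 0.6859; e^(−k₂τ) = e^(−5.005) = 0.006704.
C_D = 0.116×5.18/(1.54−0.116) × (0.6859−0.006704) = 0.4220×0.6792 = 0.2866 mol/L.
C_A = C_{A0}e^(−k₁τ) = 3.553 mol/L, so C_U = C_{A0}−C_A−C_D = 1.340 mol/L; C_D/C_U = 0.214.

0.214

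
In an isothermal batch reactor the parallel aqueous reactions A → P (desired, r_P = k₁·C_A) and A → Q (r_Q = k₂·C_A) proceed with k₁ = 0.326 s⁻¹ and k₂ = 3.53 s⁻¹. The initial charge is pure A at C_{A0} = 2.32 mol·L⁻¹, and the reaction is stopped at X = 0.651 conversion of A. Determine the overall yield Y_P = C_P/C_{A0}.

C_A = C_{A0}(1−X) = 0.8097 mol·L⁻¹.
Both paths are first order in A, so the instantaneous fraction to P is constant: dC_P/d(−C_A) = k₁/(k₁+k₂) = 0.08454.
C_P = 0.08454·(C_{A0}−C_A) = 0.08454×1.510 = 0.128 mol·L⁻¹.
Y_P = C_P/C_{A0} = 0.1277/2.32 = 0.0550.

0.0550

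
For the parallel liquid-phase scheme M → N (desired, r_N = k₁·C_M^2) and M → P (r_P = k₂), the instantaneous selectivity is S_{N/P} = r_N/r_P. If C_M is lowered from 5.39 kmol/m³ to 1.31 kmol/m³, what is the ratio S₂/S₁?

0.0591

S_{N/P} = (k₁/k₂)·C_M^2, so S₂/S₁ = (C_{M,2}/C_{M,1})^2.
= (1.31/5.39)^2 = (0.2430)^2 = 0.0591.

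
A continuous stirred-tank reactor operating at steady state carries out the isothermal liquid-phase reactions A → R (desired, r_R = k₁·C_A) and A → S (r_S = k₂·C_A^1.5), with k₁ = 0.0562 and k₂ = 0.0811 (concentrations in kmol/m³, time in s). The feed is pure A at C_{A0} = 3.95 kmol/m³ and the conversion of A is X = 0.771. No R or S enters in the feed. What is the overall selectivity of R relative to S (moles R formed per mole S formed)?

Exit C_A = C_{A0}(1−X) = 3.95×0.229 = 0.9045 kmol/m³.
In a CSTR the entire volume is at exit conditions, so r_R = 0.0562×0.9045 = 0.05084 and r_S = 0.0811×0.9045^1.5 = 0.06977.
Overall selectivity = C_R/C_S = r_Rτ/(r_Sτ) = r_R/r_S = 0.729.

0.729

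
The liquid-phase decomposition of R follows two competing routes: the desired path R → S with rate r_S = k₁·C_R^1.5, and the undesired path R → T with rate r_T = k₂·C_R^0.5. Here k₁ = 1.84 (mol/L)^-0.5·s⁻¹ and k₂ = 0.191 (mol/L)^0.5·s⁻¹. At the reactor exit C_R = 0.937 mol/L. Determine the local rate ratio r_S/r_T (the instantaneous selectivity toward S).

S_{S/T} = r_S/r_T = (k₁·C_R^1.5)/(k₂·C_R^0.5) = (k₁/k₂)·C_R.
= (1.84×0.9370^1.5) / (0.191×0.9370^0.5) = 1.669/0.1849 = 9.03.
Since the desired path is higher order in R, keeping C_R high (PFR or concentrated feed) favours S.

9.03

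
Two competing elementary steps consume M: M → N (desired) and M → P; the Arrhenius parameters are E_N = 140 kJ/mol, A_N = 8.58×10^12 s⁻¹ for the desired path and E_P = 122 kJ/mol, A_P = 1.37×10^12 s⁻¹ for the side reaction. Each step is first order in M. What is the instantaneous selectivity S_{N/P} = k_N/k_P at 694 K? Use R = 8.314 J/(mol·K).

With equal orders, S_{N/P} = k_N/k_P = (A_N/A_P)·exp[(E_P−E_N)/(RT)].
(E_P−E_N)/(RT) = (122−140)×10³/(8.314×694) = -18000/5770 = -3.120.
k_N/k_P = (8.58×10^12/1.37×10^12)·exp(-3.120) = 6.263 × 0.04417 = 0.277.
Since E_N > E_P, raising the temperature improves selectivity toward N.

0.277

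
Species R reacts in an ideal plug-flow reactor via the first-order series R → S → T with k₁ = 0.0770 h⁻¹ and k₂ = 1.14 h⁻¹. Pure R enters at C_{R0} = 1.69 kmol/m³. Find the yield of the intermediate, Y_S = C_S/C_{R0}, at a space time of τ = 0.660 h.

0.0347

For first-order series with pure R initially, C_S(τ) = k₁C_{R0}/(k₂−k₁)·(e^(−k₁τ) − e^(−k₂τ)).
e^(−k₁τ) = e^(−0.0770×0.660) = e^(−0.05082) = 0.9504; e^(−k₂τ) = e^(−0.7524) = 0.4712.
C_S = 0.0770×1.69/(1.14−0.0770) × (0.9504−0.4712) = 0.1224×0.4792 = 0.05866 kmol/m³.
Y_S = C_S/C_{R0} = 0.05866/1.69 = 0.0347.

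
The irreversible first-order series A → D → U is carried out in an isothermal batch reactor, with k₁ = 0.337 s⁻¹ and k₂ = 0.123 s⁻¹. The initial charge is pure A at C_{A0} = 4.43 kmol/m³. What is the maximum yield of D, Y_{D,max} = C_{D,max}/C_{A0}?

0.560

At the optimum, C_{D,max}/C_{A0} = (k₁/k₂)^[k₂/(k₂−k₁)].
= (0.337/0.123)^(0.123/(0.123−0.337)) = (2.740)^(-0.5748) = 0.5603.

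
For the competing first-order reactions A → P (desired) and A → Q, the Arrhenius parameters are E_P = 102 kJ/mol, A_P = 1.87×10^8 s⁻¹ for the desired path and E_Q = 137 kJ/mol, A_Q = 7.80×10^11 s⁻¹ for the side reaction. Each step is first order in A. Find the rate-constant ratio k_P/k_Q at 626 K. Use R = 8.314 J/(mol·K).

k_P/k_Q = (A_P/A_Q)·exp[−(E_P−E_Q)/(RT)] = (A_P/A_Q)·exp[(E_Q−E_P)/(RT)].
(E_Q−E_P)/(RT) = (137−102)×10³/(8.314×626) = 35000/5205 = 6.725.
k_P/k_Q = (1.87×10^8/7.80×10^11)·exp(6.725) = 2.397×10^-4 × 832.9 = 0.200.

0.200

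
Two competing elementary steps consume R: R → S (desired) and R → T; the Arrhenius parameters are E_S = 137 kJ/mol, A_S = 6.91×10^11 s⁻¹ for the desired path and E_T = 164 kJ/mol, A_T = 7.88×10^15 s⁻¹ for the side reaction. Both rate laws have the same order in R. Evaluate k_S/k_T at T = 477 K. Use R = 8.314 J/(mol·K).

0.0794

Since both paths have the same order in R, the concentration cancels and S_{S/T} = k_S/k_T = (A_S/A_T)·exp[(E_T−E_S)/(RT)].
(E_T−E_S)/(RT) = (164−137)×10³/(8.314×477) = 27000/3966 = 6.808.
k_S/k_T = (6.91×10^11/7.88×10^15)·exp(6.808) = 8.769×10^-5 × 905.3 = 0.0794.
Since E_S < E_T, lowering the temperature improves selectivity toward S.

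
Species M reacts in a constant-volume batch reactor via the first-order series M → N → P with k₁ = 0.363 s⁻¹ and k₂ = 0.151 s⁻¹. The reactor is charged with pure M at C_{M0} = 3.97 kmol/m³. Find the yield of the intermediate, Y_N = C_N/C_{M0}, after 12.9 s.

0.228

The intermediate concentration in a first-order A→B→C sequence is C_N = k₁C_{M0}(e^(−k₁t) − e^(−k₂t))/(k₂−k₁).
e^(−k₁t) = e^(−0.363×12.9) = e^(−4.683) = 0.009254; e^(−k₂t) = e^(−1.948) = 0.1426.
C_N = 0.363×3.97/(0.151−0.363) × (0.009254−0.1426) = (-6.798)×(-0.1333) = 0.9063 kmol/m³.
Y_N = C_N/C_{M0} = 0.9063/3.97 = 0.228.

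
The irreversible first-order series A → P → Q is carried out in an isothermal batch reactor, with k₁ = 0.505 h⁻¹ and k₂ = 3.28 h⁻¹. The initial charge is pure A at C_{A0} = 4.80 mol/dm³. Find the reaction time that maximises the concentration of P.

0.674 h

For first-order series the maximum of C_P occurs at t_opt = ln(k₂/k₁)/(k₂−k₁).
= ln(3.28/0.505)/(3.28−0.505) = ln(6.495)/2.775 = 1.871/2.775 = 0.674 h.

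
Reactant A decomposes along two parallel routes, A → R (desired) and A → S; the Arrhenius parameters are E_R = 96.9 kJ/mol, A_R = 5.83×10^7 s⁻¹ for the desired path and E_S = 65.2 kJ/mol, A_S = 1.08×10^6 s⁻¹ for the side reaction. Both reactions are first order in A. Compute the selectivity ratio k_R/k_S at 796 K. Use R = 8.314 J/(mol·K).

0.449

k_R/k_S = (A_R/A_S)·exp[−(E_R−E_S)/(RT)] = (A_R/A_S)·exp[(E_S−E_R)/(RT)].
(E_S−E_R)/(RT) = (65.2−96.9)×10³/(8.314×796) = -31700/6618 = -4.790.
k_R/k_S = (5.83×10^7/1.08×10^6)·exp(-4.790) = 53.98 × 0.008312 = 0.449.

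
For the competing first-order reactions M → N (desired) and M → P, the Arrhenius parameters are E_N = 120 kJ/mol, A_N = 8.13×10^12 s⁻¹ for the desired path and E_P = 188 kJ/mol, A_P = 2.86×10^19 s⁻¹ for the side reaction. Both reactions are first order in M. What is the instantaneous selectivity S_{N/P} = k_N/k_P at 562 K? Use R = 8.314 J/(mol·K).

0.595

With equal orders, S_{N/P} = k_N/k_P = (A_N/A_P)·exp[(E_P−E_N)/(RT)].
(E_P−E_N)/(RT) = (188−120)×10³/(8.314×562) = 68000/4672 = 14.55.
k_N/k_P = (8.13×10^12/2.86×10^19)·exp(14.55) = 2.843×10^-7 × 2.091×10^6 = 0.595.
Since E_N < E_P, lowering the temperature improves selectivity toward N.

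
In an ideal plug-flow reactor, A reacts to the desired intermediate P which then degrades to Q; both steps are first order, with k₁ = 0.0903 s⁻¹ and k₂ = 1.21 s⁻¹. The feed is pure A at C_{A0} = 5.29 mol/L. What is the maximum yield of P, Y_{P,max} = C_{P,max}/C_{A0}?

For a first-order series the maximum intermediate yield is C_{P,max}/C_{A0} = (k₁/k₂)^[k₂/(k₂−k₁)].
= (0.0903/1.21)^(1.21/(1.21−0.0903)) = (0.07463)^(1.081) = 0.06053.

0.0605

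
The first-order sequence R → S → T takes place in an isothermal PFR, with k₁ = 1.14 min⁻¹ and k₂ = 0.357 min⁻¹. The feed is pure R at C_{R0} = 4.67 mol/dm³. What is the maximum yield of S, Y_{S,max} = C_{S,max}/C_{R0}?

For a first-order series the maximum intermediate yield is C_{S,max}/C_{R0} = (k₁/k₂)^[k₂/(k₂−k₁)].
= (1.14/0.357)^(0.357/(0.357−1.14)) = (3.193)^(-0.4559) = 0.5890.

0.589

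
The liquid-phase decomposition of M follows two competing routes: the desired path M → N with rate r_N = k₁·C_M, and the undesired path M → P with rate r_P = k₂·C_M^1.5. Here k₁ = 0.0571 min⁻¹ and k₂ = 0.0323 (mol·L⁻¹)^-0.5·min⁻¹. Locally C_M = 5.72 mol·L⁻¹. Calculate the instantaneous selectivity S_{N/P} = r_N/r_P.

S_{N/P} = r_N/r_P = (k₁·C_M)/(k₂·C_M^1.5) = (k₁/k₂)·C_M^-0.5.
= (0.0571×5.720) / (0.0323×5.720^1.5) = 0.3266/0.4419 = 0.739.
The undesired path is higher order in M, so low C_M (CSTR or dilute feed) favours N.

0.739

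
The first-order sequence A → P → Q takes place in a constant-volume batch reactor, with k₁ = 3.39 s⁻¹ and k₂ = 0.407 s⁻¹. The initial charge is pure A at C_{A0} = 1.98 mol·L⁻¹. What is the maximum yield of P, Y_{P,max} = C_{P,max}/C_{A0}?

Evaluating C_P at t_opt = ln(k₂/k₁)/(k₂−k₁) gives C_{P,max}/C_{A0} = (k₁/k₂)^[k₂/(k₂−k₁)].
= (3.39/0.407)^(0.407/(0.407−3.39)) = (8.329)^(-0.1364) = 0.7488.

0.749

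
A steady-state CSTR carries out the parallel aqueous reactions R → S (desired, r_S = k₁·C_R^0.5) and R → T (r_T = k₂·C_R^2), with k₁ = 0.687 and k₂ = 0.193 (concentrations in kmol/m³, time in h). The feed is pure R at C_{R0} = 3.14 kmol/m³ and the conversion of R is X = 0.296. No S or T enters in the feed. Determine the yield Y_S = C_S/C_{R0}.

Exit C_R = C_{R0}(1−X) = 3.14×0.704 = 2.211 kmol/m³.
A CSTR operates uniformly at the exit composition, giving r_S = 1.021 and r_T = 0.9431 (each k·C_R^n at C_R = 2.211).
Fraction of consumed R going to S: r_S/(r_S+r_T) = 0.5199.
C_S = 0.5199·C_{R0}·X = 0.5199×3.14×0.296 = 0.483 kmol/m³; Y_S = C_S/C_{R0} = 0.154.

0.154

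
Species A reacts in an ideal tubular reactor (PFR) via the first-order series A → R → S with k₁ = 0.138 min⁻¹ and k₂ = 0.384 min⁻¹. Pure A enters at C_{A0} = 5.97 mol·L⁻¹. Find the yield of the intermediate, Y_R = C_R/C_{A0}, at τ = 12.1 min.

Solving the coupled first-order balances gives C_R(τ) = [k₁/(k₂−k₁)]·C_{A0}·(e^(−k₁τ) − e^(−k₂τ)).
e^(−k₁τ) = e^(−0.138×12.1) = e^(−1.670) = 0.1883; e^(−k₂τ) = e^(−4.646) = 0.009596.
C_R = 0.138×5.97/(0.384−0.138) × (0.1883−0.009596) = 3.349×0.1787 = 0.5984 mol·L⁻¹.
Y_R = C_R/C_{A0} = 0.5984/5.97 = 0.100.

0.100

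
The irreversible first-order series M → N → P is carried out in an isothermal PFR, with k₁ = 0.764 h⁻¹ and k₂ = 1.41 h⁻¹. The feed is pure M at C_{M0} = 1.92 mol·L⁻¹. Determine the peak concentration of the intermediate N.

For a first-order series the maximum intermediate yield is C_{N,max}/C_{M0} = (k₁/k₂)^[k₂/(k₂−k₁)].
= (0.764/1.41)^(1.41/(1.41−0.764)) = (0.5418)^(2.183) = 0.2625.
C_{N,max} = 0.2625×1.92 = 0.504 mol·L⁻¹.

0.504 mol·L⁻¹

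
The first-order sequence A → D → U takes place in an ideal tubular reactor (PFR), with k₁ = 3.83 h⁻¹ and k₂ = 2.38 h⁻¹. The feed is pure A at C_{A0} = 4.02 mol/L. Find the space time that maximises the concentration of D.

For first-order series the maximum of C_D occurs at τ_opt = ln(k₂/k₁)/(k₂−k₁).
= ln(2.38/3.83)/(2.38−3.83) = ln(0.6214)/-1.450 = -0.4758/-1.450 = 0.328 h.

0.328 h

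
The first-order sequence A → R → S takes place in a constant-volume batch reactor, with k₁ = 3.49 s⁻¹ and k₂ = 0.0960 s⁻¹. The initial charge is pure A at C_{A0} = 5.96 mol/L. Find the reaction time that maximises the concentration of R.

1.06 s

The intermediate peaks when r₁ = r₂, i.e. k₁e^(−k₁t) = k₂e^(−k₂t), giving t_opt = ln(k₂/k₁)/(k₂−k₁).
= ln(0.0960/3.49)/(0.0960−3.49) = ln(0.02751)/-3.394 = -3.593/-3.394 = 1.06 s.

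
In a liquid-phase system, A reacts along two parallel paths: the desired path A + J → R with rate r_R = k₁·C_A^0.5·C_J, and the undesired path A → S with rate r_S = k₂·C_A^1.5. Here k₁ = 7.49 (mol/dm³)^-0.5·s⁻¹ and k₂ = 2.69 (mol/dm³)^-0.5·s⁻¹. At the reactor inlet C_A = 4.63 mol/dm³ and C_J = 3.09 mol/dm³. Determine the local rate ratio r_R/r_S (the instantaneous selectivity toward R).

1.86

S_{R/S} = r_R/r_S = (k₁·C_A^0.5·C_J)/(k₂·C_A^1.5) = (k₁/k₂)·C_A⁻¹·C_J.
= (7.49×4.630^0.5×3.090) / (2.69×4.630^1.5) = 49.80/26.80 = 1.86.
The undesired path is higher order in A, so low C_A (CSTR or dilute feed) favours R.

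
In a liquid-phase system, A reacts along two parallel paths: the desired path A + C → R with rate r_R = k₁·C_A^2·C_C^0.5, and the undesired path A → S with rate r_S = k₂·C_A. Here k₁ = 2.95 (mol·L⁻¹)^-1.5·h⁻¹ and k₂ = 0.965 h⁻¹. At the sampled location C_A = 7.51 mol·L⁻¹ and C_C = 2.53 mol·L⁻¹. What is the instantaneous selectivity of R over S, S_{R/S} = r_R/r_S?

S_{R/S} = r_R/r_S = (k₁·C_A^2·C_C^0.5)/(k₂·C_A) = (k₁/k₂)·C_A·C_C^0.5.
= (2.95×7.510^2×2.530^0.5) / (0.965×7.510) = 264.6/7.247 = 36.5.
Since the desired path is higher order in A, keeping C_A high (PFR or concentrated feed) favours R.

36.5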